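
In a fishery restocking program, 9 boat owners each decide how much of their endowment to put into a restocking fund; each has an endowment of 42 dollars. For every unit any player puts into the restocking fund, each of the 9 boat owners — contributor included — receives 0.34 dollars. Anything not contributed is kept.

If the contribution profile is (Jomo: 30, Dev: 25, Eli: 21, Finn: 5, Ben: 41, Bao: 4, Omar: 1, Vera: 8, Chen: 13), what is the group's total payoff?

682.88 dollars

Total contributed: 30 + 25 + 21 + 5 + 41 + 4 + 1 + 8 + 13 = 148; total kept: 9 × 42 − 148 = 230.
The restocking fund pays out 0.34 × 9 × 148 = 452.88 in aggregate.
Group total = 230 + 452.88 = 682.88.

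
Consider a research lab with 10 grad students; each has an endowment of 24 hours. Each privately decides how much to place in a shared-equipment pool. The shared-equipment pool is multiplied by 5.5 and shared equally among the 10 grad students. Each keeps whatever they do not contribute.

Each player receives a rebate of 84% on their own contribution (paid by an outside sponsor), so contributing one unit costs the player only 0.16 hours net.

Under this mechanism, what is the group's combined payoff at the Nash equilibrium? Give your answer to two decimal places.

1521.60 hours

With the mechanism, a contributed unit returns (5.5/10) / 0.16 = 3.4375 per unit of net cost to the contributor — now above 1 — so contributing fully is weakly dominant for every player.
So the Nash equilibrium is full contribution by all 10; the group earns 10 × (24 × 0.84 + 5.5 × 24) = 1521.60.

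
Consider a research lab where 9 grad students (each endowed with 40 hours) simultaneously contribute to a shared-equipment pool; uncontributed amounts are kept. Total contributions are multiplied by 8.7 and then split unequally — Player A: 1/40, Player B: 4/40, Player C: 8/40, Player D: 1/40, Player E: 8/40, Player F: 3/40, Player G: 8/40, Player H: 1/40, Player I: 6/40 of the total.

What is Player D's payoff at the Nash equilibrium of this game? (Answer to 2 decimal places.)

Each unit j contributes comes back to j as 8.7 × (j's share), so j prefers to contribute only if that share exceeds 1/8.7 = 0.1149; otherwise keeping the unit dominates.
The shares above 0.1149 belong to Player C, Player E, Player G and Player I, contributing 40 each; the remaining 5 contribute 0. Total contributed: 160.
Player D keeps 40 and receives 8.7 × 160 × 1/40 = 34.80 from the shared-equipment pool, for a payoff of 74.80.

74.80 hours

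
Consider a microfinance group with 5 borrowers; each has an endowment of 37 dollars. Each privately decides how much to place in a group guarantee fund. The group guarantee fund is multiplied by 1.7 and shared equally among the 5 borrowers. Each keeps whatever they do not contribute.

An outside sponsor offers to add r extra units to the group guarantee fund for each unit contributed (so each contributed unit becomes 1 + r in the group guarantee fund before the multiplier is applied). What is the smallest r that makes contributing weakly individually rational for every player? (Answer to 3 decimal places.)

1.941

With matching at rate r, one contributed unit becomes (1 + r) in the group guarantee fund and returns 1.7 × (1 + r) / 5 to the contributor.
Setting this equal to 1: 1 + r = 5/1.7 = 2.9412.
So the minimum matching rate is r = 2.9412 − 1 = 1.941.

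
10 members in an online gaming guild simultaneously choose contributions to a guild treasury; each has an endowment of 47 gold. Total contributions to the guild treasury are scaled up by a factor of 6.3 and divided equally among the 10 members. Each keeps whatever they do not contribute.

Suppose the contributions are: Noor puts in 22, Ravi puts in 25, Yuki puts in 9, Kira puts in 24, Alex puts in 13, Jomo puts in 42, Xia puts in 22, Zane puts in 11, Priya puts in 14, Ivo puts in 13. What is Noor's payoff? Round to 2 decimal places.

Total contributed: 22 + 25 + 9 + 24 + 13 + 42 + 22 + 11 + 14 + 13 = 195.
Each receives 6.3 × 195 / 10 = 122.85 from the guild treasury.
Noor keeps 47 − 22 = 25, so Noor's payoff is 25 + 122.85 = 147.85.

147.85 gold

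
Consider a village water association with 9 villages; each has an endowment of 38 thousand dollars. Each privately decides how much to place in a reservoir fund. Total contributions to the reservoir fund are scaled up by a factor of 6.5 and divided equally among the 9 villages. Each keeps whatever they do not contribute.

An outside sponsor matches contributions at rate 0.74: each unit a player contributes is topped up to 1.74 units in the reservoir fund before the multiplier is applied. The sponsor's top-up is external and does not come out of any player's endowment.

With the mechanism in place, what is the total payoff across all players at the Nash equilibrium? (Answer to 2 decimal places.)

3868.02 thousand dollars

Under the mechanism each unit contributed yields 6.5 × 1.74 / 9 = 1.2567 back to its contributor per unit of net cost, which exceeds 1, making full contribution the dominant choice for everyone.
At the Nash equilibrium everyone contributes 38. Group total payoff = 6.5 × 1.74 × 342 = 3868.02.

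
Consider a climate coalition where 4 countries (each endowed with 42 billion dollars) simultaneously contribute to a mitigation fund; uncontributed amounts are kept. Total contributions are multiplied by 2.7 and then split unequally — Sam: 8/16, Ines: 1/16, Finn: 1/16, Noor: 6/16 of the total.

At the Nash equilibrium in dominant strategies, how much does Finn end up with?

56.18 billion dollars

Each unit j contributes comes back to j as 2.7 × (j's share), so j prefers to contribute only if that share exceeds 1/2.7 = 0.3704; otherwise keeping the unit dominates.
Sam and Noor clear that bar, contributing 42 each; the remaining 2 contribute 0. Total contributed: 84.
Finn keeps 42 and receives 2.7 × 84 × 1/16 = 14.18 from the mitigation fund, for a payoff of 56.18.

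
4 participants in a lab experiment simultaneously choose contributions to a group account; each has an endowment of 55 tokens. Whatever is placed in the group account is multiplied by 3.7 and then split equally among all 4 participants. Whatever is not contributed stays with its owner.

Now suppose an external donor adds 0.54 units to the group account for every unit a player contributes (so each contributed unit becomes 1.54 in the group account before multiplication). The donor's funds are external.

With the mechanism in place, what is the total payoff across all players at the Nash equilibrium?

1253.56 tokens

With the mechanism, a contributed unit returns 3.7 × 1.54 / 4 = 1.4245 per unit of net cost to the contributor — now above 1 — so contributing fully is weakly dominant for every player.
At the Nash equilibrium everyone contributes 55. Group total payoff = 3.7 × 1.54 × 220 = 1253.56.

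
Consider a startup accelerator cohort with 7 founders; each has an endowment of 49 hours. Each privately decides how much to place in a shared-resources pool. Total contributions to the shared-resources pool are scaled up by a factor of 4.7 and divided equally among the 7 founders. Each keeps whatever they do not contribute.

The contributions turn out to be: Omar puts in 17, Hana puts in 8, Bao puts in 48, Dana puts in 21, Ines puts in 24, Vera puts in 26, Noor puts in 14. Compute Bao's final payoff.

Total contributed: 17 + 8 + 48 + 21 + 24 + 26 + 14 = 158.
Each receives 4.7 × 158 / 7 = 106.09 from the shared-resources pool.
Bao keeps 49 − 48 = 1, so Bao's payoff is 1 + 106.09 = 107.09.

107.09 hours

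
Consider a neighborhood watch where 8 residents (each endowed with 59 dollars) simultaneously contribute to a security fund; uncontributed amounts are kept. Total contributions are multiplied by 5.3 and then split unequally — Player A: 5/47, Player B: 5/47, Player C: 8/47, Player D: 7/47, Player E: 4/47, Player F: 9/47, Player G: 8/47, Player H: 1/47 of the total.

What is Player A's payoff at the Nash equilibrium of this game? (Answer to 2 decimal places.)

92.27 dollars

For player j, contributing a unit is worthwhile iff 5.3 × (j's share) ≥ 1, i.e. iff j's share is at least 0.1887.
Only Player F (9/47) clears that bar, contributing 59; the remaining 7 contribute 0. Total contributed: 59.
Player A keeps 59 and receives 5.3 × 59 × 5/47 = 33.27 from the security fund, for a payoff of 92.27.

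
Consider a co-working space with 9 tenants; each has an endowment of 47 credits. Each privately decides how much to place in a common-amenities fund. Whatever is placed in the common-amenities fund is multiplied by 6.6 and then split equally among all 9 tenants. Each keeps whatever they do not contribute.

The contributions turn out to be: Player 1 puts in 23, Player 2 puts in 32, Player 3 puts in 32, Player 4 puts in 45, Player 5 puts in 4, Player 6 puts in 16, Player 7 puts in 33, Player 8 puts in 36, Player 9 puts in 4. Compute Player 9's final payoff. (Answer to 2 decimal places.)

208.00 credits

Total contributed: 23 + 32 + 32 + 45 + 4 + 16 + 33 + 36 + 4 = 225.
Each receives 6.6 × 225 / 9 = 165.00 from the common-amenities fund.
Player 9 keeps 47 − 4 = 43, so Player 9's payoff is 43 + 165.00 = 208.00.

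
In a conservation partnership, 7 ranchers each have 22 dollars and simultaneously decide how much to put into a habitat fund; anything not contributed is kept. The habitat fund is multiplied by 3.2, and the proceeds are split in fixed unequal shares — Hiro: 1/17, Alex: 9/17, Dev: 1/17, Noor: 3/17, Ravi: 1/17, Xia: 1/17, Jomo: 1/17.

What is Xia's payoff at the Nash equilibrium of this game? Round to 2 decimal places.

A player with share s gets back 3.2·s per unit contributed, so full contribution is dominant for anyone with s > 1/3.2 = 0.3125 and zero contribution is dominant for anyone below.
Only Alex (9/17) clears that bar, contributing 22; the remaining 6 contribute 0. Total contributed: 22.
Xia keeps 22 and receives 3.2 × 22 × 1/17 = 4.14 from the habitat fund, for a payoff of 26.14.

26.14 dollars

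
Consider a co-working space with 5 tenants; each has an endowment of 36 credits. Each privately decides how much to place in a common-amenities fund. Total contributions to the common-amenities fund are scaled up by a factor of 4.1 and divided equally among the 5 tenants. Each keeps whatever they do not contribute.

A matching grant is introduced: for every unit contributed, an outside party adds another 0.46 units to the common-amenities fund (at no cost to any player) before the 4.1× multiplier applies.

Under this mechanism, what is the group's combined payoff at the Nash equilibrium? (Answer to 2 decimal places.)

1077.48 credits

With the mechanism, a contributed unit returns 4.1 × 1.46 / 5 = 1.1972 per unit of net cost to the contributor — now above 1 — so contributing fully is weakly dominant for every player.
At the Nash equilibrium everyone contributes 36. Group total payoff = 4.1 × 1.46 × 180 = 1077.48.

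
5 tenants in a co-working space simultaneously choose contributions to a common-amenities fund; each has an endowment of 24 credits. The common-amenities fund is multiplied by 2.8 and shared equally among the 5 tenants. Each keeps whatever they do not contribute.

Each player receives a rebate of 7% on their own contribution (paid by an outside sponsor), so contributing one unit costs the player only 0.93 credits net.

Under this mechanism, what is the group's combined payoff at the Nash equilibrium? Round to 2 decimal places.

120.00 credits

With the mechanism, a contributed unit returns (2.8/5) / 0.93 = 0.6022 per unit of net cost — still below 1 — so contributing 0 remains dominant for every player.
Everyone keeps their endowment and the group total is 5 × 24 = 120.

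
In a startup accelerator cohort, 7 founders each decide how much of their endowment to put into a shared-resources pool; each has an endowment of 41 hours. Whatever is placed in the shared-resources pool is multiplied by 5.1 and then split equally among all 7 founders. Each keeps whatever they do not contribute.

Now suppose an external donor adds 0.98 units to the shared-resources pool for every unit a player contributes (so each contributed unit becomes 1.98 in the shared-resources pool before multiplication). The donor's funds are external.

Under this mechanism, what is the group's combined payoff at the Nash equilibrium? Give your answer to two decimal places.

Under the mechanism each unit contributed yields 5.1 × 1.98 / 7 = 1.4426 back to its contributor per unit of net cost, which exceeds 1, making full contribution the dominant choice for everyone.
At the Nash equilibrium everyone contributes 41. Group total payoff = 5.1 × 1.98 × 287 = 2898.13.

2898.13 hours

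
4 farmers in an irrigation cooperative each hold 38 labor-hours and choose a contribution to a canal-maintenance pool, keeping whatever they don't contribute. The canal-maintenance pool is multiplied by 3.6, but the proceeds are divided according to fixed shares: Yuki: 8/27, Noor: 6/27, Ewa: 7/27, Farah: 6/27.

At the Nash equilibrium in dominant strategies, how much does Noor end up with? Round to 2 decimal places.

68.40 labor-hours

A player with share s gets back 3.6·s per unit contributed, so full contribution is dominant for anyone with s > 1/3.6 = 0.2778 and zero contribution is dominant for anyone below.
The only share above 0.2778 is Yuki's 8/27, contributing 38; the remaining 3 contribute 0. Total contributed: 38.
Noor keeps 38 and receives 3.6 × 38 × 6/27 = 30.40 from the canal-maintenance pool, for a payoff of 68.40.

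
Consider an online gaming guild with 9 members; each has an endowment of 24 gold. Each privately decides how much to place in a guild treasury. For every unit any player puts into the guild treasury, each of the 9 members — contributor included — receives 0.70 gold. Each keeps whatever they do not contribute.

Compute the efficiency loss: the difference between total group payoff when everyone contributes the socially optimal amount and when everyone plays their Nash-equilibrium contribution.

1144.80 gold

The private return per contributed unit is 0.70 < 1, so contributing 0 is dominant for every player. At the Nash equilibrium everyone keeps their 24, and the group total is 9 × 24 = 216.
Each contributed unit returns 6.300 to the group as a whole (0.70 to each of 9 players), which exceeds 1, so the social optimum is full contribution: group total = 6.300 × 216 = 1360.80.
Efficiency loss = 1360.80 − 216 = 1144.80.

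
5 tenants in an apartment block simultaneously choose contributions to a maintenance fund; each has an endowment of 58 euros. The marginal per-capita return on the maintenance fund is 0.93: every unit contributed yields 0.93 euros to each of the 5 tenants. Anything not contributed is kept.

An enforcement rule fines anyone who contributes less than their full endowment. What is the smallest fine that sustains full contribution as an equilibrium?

4.06 euros

Given the others contribute fully, the best deviation is to contribute 0 (any partial contribution still incurs the fine and gives up units whose private return 0.93 is below 1).
Deviating from 58 to 0 saves 58 euros but forfeits the deviator's share of the drop in the maintenance fund: 0.93 × 58 = 53.94.
So the deviation gain is 58 − 53.94 = 4.06, and the fine must be at least 4.06 euros to wipe it out.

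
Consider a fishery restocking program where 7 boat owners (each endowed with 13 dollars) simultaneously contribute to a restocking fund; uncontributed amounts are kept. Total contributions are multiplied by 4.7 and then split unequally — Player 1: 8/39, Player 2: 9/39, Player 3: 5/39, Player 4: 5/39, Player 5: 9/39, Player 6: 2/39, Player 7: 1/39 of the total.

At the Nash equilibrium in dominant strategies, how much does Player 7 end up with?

16.13 dollars

Each unit j contributes comes back to j as 4.7 × (j's share), so j prefers to contribute only if that share exceeds 1/4.7 = 0.2128; otherwise keeping the unit dominates.
Player 2 and Player 5 clear that bar, contributing 13 each; the remaining 5 contribute 0. Total contributed: 26.
Player 7 keeps 13 and receives 4.7 × 26 × 1/39 = 3.13 from the restocking fund, for a payoff of 16.13.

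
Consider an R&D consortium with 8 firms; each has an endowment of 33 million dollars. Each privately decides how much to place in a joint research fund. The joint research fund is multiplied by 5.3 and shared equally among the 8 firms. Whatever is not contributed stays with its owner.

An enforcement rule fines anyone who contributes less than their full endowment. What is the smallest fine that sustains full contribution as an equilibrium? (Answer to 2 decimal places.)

Given the others contribute fully, the best deviation is to contribute 0 (any partial contribution still incurs the fine and gives up units whose private return 0.6625 is below 1).
Deviating from 33 to 0 saves 33 million dollars but forfeits the deviator's share of the drop in the joint research fund: 5.3/8 × 33 = 21.86.
So the deviation gain is 33 − 21.86 = 11.14, and the fine must be at least 11.14 million dollars to wipe it out.

11.14 million dollars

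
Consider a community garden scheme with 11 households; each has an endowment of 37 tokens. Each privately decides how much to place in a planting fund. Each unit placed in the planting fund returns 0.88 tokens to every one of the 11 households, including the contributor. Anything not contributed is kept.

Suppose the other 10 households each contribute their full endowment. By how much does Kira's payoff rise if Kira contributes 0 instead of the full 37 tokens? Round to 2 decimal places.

4.44 tokens

Switching from a contribution of 37 to 0 lets Kira keep an extra 37 tokens, but lowers the planting fund by 37, which costs Kira their own share of that drop: 0.88 × 37 = 32.56.
Net gain = 37 − 32.56 = 4.44. The private return per contributed unit (0.88) is below 1, so free-riding is indeed the best response regardless of what the others do.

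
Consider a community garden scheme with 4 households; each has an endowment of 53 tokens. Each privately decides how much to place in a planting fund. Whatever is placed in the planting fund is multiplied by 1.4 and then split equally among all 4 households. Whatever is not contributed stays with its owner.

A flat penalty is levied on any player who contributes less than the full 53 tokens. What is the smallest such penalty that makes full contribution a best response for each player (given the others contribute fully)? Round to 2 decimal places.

34.45 tokens

Given the others contribute fully, the best deviation is to contribute 0 (any partial contribution still incurs the fine and gives up units whose private return 0.3500 is below 1).
Deviating from 53 to 0 saves 53 tokens but forfeits the deviator's share of the drop in the planting fund: 1.4/4 × 53 = 18.55.
So the deviation gain is 53 − 18.55 = 34.45, and the fine must be at least 34.45 tokens to wipe it out.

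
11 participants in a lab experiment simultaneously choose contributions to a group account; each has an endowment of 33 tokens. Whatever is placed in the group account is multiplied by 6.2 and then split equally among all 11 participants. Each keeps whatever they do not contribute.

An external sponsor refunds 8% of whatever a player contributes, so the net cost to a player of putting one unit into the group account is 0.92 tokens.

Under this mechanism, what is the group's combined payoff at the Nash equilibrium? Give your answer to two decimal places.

363.00 tokens

Even with the mechanism, each unit contributed returns only (6.2/11) / 0.92 = 0.6126 per unit of net cost, so contributing nothing is still dominant.
At the Nash equilibrium no one contributes; group total payoff = 11 × 33 = 363.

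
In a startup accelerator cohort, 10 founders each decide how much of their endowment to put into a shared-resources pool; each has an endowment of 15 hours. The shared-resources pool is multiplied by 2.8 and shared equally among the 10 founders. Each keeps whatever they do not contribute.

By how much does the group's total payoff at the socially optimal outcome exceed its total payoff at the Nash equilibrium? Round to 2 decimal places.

270.00 hours

Each contributed unit returns 2.8/10 = 0.2800 to its contributor — below 1 — so contributing 0 is dominant for every player. At the Nash equilibrium everyone keeps their 15, and the group total is 10 × 15 = 150.
Each contributed unit returns 2.800 to the group as a whole (0.2800 to each of 10 players), which exceeds 1, so the social optimum is full contribution: group total = 2.800 × 150 = 420.00.
Efficiency loss = 420.00 − 150 = 270.00.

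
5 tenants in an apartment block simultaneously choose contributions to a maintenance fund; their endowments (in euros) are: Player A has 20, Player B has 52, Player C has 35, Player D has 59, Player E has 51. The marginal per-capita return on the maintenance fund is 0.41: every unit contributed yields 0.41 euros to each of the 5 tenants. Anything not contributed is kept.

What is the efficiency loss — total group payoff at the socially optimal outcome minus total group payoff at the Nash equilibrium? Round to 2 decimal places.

The private return per contributed unit is 0.41 < 1 for everyone, so the Nash equilibrium is zero contribution and the group total is Σ E_j = 20 + 52 + 35 + 59 + 51 = 217.
Each contributed unit returns 2.050 to the group, so the social optimum is full contribution by everyone: group total = 2.050 × 217 = 444.85.
Efficiency loss = (2.050 − 1) × 217 = 227.85.

227.85 euros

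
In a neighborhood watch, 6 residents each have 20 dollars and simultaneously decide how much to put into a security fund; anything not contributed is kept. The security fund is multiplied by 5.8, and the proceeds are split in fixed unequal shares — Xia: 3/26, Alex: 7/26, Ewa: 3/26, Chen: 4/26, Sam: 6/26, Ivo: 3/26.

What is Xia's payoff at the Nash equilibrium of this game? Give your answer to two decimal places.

A player with share s gets back 5.8·s per unit contributed, so full contribution is dominant for anyone with s > 1/5.8 = 0.1724 and zero contribution is dominant for anyone below.
Alex and Sam clear that bar, contributing 20 each; the remaining 4 contribute 0. Total contributed: 40.
Xia keeps 20 and receives 5.8 × 40 × 3/26 = 26.77 from the security fund, for a payoff of 46.77.

46.77 dollars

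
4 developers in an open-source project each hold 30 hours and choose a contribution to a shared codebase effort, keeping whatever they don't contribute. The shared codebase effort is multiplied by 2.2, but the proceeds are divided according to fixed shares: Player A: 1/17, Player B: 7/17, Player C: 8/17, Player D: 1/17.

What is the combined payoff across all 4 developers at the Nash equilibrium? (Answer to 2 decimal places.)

Player j's private return per contributed unit is 2.2 × (j's share). Contributing is weakly dominant for j when that share is at least 1/2.2 = 0.4545, and contributing 0 is dominant otherwise.
Player C alone (share 8/17) is above the threshold, contributing 30; the remaining 3 contribute 0. Total contributed: 30.
The shared codebase effort pays out 2.2 × 30 = 66.00 in total (split across the unequal shares, but the aggregate is all that matters for the group sum).
The 3 free-riders keep 30 each, adding 90. Group total = 90 + 66.00 = 156.00.

156.00 hours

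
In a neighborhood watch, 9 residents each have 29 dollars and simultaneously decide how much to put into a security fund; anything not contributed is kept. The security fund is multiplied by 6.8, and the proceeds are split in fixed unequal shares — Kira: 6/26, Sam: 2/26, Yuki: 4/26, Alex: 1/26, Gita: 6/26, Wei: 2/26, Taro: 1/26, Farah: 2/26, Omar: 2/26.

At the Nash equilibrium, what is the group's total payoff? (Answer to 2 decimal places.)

765.60 dollars

For player j, contributing a unit is worthwhile iff 6.8 × (j's share) ≥ 1, i.e. iff j's share is at least 0.1471.
The shares above 0.1471 belong to Kira, Yuki and Gita, contributing 29 each; the remaining 6 contribute 0. Total contributed: 87.
The security fund pays out 6.8 × 87 = 591.60 in total (split across the unequal shares, but the aggregate is all that matters for the group sum).
The 6 free-riders keep 29 each, adding 174. Group total = 174 + 591.60 = 765.60.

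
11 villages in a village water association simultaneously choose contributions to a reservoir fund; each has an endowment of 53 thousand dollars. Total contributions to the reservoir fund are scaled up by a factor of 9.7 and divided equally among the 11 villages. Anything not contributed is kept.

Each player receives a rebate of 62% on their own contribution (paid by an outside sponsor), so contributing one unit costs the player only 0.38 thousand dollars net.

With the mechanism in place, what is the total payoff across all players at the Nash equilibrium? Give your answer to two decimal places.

Under the mechanism each unit contributed yields (9.7/11) / 0.38 = 2.3206 back to its contributor per unit of net cost, which exceeds 1, making full contribution the dominant choice for everyone.
So the Nash equilibrium is full contribution by all 11; the group earns 11 × (53 × 0.62 + 9.7 × 53) = 6016.56.

6016.56 thousand dollars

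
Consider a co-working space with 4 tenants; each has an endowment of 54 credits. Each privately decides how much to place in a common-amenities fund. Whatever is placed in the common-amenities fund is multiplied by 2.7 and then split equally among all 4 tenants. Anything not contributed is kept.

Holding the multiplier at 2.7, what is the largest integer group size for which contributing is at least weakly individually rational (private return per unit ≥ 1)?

2

Private return per unit is 2.7/(group size), which is ≥ 1 whenever the group size is ≤ 2.7.
The largest such integer is 2.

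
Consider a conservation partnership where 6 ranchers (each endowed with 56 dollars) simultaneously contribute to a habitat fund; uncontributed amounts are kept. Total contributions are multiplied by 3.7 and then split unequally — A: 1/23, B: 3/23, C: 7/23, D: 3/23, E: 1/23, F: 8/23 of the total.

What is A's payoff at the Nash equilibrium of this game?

74.02 dollars

Each unit j contributes comes back to j as 3.7 × (j's share), so j prefers to contribute only if that share exceeds 1/3.7 = 0.2703; otherwise keeping the unit dominates.
C and F are above the threshold, contributing 56 each; the remaining 4 contribute 0. Total contributed: 112.
A keeps 56 and receives 3.7 × 112 × 1/23 = 18.02 from the habitat fund, for a payoff of 74.02.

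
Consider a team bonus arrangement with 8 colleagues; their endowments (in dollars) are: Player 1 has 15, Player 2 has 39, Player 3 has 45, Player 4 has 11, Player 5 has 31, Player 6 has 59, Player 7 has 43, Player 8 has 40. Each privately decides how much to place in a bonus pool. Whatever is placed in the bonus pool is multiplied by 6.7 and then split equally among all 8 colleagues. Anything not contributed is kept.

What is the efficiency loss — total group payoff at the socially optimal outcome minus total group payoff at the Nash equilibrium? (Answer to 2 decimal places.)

1613.10 dollars

The private return per contributed unit is 6.7/8 = 0.8375 < 1 for every player regardless of endowment, so the Nash equilibrium is zero contribution and the group total is Σ E_j = 15 + 39 + 45 + 11 + 31 + 59 + 43 + 40 = 283.
Each contributed unit returns 6.700 to the group, so the social optimum is full contribution by everyone: group total = 6.700 × 283 = 1896.10.
Efficiency loss = (6.700 − 1) × 283 = 1613.10.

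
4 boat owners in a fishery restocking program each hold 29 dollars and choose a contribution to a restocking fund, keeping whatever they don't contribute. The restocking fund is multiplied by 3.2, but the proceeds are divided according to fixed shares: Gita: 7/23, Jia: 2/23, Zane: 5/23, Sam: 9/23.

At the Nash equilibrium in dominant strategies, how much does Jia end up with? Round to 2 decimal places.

For player j, contributing a unit is worthwhile iff 3.2 × (j's share) ≥ 1, i.e. iff j's share is at least 0.3125.
Sam alone (share 9/23) is above the threshold, contributing 29; the remaining 3 contribute 0. Total contributed: 29.
Jia keeps 29 and receives 3.2 × 29 × 2/23 = 8.07 from the restocking fund, for a payoff of 37.07.

37.07 dollars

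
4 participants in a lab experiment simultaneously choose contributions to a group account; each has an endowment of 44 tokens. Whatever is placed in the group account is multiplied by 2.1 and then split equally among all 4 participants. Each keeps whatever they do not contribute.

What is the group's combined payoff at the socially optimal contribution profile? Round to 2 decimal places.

369.60 tokens

Each contributed unit returns 2.100 to the group as a whole (0.5250 to each of 4 players), which exceeds 1, so the social optimum is full contribution: group total = 2.100 × 176 = 369.60.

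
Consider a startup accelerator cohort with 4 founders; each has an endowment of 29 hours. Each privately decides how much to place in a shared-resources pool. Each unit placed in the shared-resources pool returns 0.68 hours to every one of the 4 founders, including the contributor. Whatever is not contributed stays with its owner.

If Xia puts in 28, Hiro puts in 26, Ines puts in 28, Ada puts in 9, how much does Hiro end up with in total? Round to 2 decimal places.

Total contributed: 28 + 26 + 28 + 9 = 91.
Each receives 0.68 × 91 = 61.88 from the shared-resources pool.
Hiro keeps 29 − 26 = 3, so Hiro's payoff is 3 + 61.88 = 64.88.

64.88 hours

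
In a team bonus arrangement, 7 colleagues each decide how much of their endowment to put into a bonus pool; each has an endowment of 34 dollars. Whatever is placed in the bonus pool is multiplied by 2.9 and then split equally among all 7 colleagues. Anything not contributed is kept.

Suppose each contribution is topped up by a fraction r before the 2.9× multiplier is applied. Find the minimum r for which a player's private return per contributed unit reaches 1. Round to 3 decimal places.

1.414

With matching at rate r, one contributed unit becomes (1 + r) in the bonus pool and returns 2.9 × (1 + r) / 7 to the contributor.
Setting this equal to 1: 1 + r = 7/2.9 = 2.4138.
So the minimum matching rate is r = 2.4138 − 1 = 1.414.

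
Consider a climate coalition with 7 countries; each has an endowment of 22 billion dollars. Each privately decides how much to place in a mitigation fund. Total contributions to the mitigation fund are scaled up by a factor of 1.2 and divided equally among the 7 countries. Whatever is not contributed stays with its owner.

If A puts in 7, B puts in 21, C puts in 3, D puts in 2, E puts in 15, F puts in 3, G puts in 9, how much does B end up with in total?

11.29 billion dollars

Total contributed: 7 + 21 + 3 + 2 + 15 + 3 + 9 = 60.
Each receives 1.2 × 60 / 7 = 10.29 from the mitigation fund.
B keeps 22 − 21 = 1, so B's payoff is 1 + 10.29 = 11.29.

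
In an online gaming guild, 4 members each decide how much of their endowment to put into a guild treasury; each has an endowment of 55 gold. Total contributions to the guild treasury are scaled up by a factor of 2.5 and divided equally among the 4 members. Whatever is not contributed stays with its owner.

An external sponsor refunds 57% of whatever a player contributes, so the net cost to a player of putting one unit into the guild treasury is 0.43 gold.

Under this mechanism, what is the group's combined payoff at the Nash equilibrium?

675.40 gold

With the mechanism, a contributed unit returns (2.5/4) / 0.43 = 1.4535 per unit of net cost to the contributor — now above 1 — so contributing fully is weakly dominant for every player.
So the Nash equilibrium is full contribution by all 4; the group earns 4 × (55 × 0.57 + 2.5 × 55) = 675.40.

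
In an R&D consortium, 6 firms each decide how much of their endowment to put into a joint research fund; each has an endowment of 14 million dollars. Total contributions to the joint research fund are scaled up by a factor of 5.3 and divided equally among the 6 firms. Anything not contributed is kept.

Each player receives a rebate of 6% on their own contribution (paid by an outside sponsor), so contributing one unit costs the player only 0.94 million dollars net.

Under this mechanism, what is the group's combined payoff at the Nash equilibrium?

Even with the mechanism, each unit contributed returns only (5.3/6) / 0.94 = 0.9397 per unit of net cost, so contributing nothing is still dominant.
Everyone keeps their endowment and the group total is 6 × 14 = 84.

84.00 million dollars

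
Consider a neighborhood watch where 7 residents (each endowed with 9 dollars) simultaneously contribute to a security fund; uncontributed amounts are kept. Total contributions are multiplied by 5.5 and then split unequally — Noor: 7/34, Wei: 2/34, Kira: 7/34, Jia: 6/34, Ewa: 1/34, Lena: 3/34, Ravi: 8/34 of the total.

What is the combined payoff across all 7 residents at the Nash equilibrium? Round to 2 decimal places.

184.50 dollars

Player j's private return per contributed unit is 5.5 × (j's share). Contributing is weakly dominant for j when that share is at least 1/5.5 = 0.1818, and contributing 0 is dominant otherwise.
The shares above 0.1818 belong to Noor, Kira and Ravi, contributing 9 each; the remaining 4 contribute 0. Total contributed: 27.
The security fund pays out 5.5 × 27 = 148.50 in total (split across the unequal shares, but the aggregate is all that matters for the group sum).
The 4 free-riders keep 9 each, adding 36. Group total = 36 + 148.50 = 184.50.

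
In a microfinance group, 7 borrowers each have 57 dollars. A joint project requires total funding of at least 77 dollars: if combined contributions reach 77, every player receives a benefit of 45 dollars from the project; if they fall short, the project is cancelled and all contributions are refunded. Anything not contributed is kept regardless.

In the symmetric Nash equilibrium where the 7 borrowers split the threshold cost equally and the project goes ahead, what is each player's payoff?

91 dollars

Equal share of the threshold: 77/7 = 11.
At this profile no one gains by cutting their contribution: any cut drops the total below 77, the project is cancelled, contributions are refunded, and the deviator ends with 57, which is less than 57 − 11 + 45 = 91. Contributing more than 11 just wastes the excess. So contributing exactly 11 is a best response.
Each player's payoff: 57 − 11 + 45 = 91.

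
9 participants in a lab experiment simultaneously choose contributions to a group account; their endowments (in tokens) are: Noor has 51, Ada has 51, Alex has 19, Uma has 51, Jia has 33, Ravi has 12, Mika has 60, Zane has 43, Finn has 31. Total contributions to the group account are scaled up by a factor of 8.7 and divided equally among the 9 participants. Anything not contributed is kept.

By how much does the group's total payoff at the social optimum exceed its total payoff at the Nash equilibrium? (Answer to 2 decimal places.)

The private return per contributed unit is 8.7/9 = 0.9667 < 1 for every player regardless of endowment, so the Nash equilibrium is zero contribution and the group total is Σ E_j = 51 + 51 + 19 + 51 + 33 + 12 + 60 + 43 + 31 = 351.
Each contributed unit returns 8.700 to the group, so the social optimum is full contribution by everyone: group total = 8.700 × 351 = 3053.70.
Efficiency loss = (8.700 − 1) × 351 = 2702.70.

2702.70 tokens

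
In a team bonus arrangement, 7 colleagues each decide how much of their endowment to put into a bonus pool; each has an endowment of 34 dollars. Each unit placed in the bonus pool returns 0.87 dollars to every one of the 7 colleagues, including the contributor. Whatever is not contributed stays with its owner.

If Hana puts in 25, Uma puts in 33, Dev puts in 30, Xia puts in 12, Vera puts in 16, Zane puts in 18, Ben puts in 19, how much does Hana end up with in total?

Total contributed: 25 + 33 + 30 + 12 + 16 + 18 + 19 = 153.
Each receives 0.87 × 153 = 133.11 from the bonus pool.
Hana keeps 34 − 25 = 9, so Hana's payoff is 9 + 133.11 = 142.11.

142.11 dollars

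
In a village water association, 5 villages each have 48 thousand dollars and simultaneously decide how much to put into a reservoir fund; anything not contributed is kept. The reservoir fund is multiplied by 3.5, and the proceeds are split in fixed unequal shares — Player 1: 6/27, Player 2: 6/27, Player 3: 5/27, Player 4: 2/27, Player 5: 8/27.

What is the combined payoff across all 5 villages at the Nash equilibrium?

360.00 thousand dollars

A player with share s gets back 3.5·s per unit contributed, so full contribution is dominant for anyone with s > 1/3.5 = 0.2857 and zero contribution is dominant for anyone below.
Player 5 alone (share 8/27) is above the threshold, contributing 48; the remaining 4 contribute 0. Total contributed: 48.
The reservoir fund pays out 3.5 × 48 = 168.00 in total (split across the unequal shares, but the aggregate is all that matters for the group sum).
The 4 free-riders keep 48 each, adding 192. Group total = 192 + 168.00 = 360.00.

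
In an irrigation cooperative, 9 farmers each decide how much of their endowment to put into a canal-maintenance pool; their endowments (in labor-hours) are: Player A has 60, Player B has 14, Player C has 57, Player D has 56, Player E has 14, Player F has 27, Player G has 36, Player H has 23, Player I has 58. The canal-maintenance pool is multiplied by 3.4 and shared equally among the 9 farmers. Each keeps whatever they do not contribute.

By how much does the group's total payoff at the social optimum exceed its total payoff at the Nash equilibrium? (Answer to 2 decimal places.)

828.00 labor-hours

The private return per contributed unit is 3.4/9 = 0.3778 < 1 for every player regardless of endowment, so the Nash equilibrium is zero contribution and the group total is Σ E_j = 60 + 14 + 57 + 56 + 14 + 27 + 36 + 23 + 58 = 345.
Each contributed unit returns 3.400 to the group, so the social optimum is full contribution by everyone: group total = 3.400 × 345 = 1173.00.
Efficiency loss = (3.400 − 1) × 345 = 828.00.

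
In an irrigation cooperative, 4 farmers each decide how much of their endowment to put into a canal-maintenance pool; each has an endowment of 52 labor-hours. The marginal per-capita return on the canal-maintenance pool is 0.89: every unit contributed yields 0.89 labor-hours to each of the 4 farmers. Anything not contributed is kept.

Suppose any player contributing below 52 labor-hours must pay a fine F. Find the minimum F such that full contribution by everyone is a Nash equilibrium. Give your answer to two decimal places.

5.72 labor-hours

Given the others contribute fully, the best deviation is to contribute 0 (any partial contribution still incurs the fine and gives up units whose private return 0.89 is below 1).
Deviating from 52 to 0 saves 52 labor-hours but forfeits the deviator's share of the drop in the canal-maintenance pool: 0.89 × 52 = 46.28.
So the deviation gain is 52 − 46.28 = 5.72, and the fine must be at least 5.72 labor-hours to wipe it out.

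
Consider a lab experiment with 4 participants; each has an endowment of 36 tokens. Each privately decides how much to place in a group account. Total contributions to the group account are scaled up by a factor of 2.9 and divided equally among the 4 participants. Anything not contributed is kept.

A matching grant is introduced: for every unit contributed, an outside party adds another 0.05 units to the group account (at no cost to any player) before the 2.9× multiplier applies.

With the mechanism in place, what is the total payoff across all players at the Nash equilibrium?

144.00 tokens

The effective private return is 2.9 × 1.05 / 4 = 0.7613, which is still under 1, so the mechanism doesn't change anyone's dominant strategy: zero contribution.
Everyone keeps their endowment and the group total is 4 × 36 = 144.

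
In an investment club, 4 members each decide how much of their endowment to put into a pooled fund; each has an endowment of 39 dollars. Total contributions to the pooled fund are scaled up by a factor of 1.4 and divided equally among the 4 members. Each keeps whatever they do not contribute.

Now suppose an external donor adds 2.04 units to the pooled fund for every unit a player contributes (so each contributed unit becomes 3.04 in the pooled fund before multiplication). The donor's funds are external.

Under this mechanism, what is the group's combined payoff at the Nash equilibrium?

663.94 dollars

The effective private return per unit is now 1.4 × 3.04 / 4 = 1.0640 > 1, so every player's dominant strategy flips to full contribution.
So the Nash equilibrium is full contribution by all 4; the group earns 1.4 × 3.04 × 156 = 663.94.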